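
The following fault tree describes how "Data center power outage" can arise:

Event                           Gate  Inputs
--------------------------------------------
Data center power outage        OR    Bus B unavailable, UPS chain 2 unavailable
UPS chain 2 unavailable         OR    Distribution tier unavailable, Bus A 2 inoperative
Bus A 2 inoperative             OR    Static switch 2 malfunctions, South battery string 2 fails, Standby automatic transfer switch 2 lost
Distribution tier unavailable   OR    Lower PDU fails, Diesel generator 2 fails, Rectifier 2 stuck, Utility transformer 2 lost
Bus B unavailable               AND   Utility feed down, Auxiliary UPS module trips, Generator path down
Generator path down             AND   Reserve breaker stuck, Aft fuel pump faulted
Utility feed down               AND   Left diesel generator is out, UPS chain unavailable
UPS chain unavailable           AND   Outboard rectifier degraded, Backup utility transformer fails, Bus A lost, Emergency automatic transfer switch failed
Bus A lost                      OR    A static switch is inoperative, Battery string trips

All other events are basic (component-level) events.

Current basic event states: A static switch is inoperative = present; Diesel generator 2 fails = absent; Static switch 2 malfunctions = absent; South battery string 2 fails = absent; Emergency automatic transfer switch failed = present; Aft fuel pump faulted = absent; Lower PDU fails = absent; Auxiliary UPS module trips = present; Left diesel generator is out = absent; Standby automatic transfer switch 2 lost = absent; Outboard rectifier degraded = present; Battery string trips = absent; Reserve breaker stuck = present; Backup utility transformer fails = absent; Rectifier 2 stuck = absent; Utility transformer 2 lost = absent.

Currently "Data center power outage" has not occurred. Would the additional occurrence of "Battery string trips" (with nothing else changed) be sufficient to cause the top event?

No

Counterfactual: set "Battery string trips" to occurred.
Bus A lost [OR]: A static switch is inoperative=occurs, Battery string trips=occurs → at least one input occurs → occurs.
UPS chain unavailable [AND]: Outboard rectifier degraded=occurs, Backup utility transformer fails=not, Bus A lost=occurs, Emergency automatic transfer switch failed=occurs → not all inputs occur → does not occur.
Utility feed down [AND]: Left diesel generator is out=not, UPS chain unavailable=not → not all inputs occur → does not occur.
Generator path down [AND]: Reserve breaker stuck=occurs, Aft fuel pump faulted=not → not all inputs occur → does not occur.
Bus B unavailable [AND]: Utility feed down=not, Auxiliary UPS module trips=occurs, Generator path down=not → not all inputs occur → does not occur.
Distribution tier unavailable [OR]: Lower PDU fails=not, Diesel generator 2 fails=not, Rectifier 2 stuck=not, Utility transformer 2 lost=not → no input occurs → does not occur.
Bus A 2 inoperative [OR]: Static switch 2 malfunctions=not, South battery string 2 fails=not, Standby automatic transfer switch 2 lost=not → no input occurs → does not occur.
UPS chain 2 unavailable [OR]: Distribution tier unavailable=not, Bus A 2 inoperative=not → no input occurs → does not occur.
Data center power outage [OR]: Bus B unavailable=not, UPS chain 2 unavailable=not → no input occurs → does not occur.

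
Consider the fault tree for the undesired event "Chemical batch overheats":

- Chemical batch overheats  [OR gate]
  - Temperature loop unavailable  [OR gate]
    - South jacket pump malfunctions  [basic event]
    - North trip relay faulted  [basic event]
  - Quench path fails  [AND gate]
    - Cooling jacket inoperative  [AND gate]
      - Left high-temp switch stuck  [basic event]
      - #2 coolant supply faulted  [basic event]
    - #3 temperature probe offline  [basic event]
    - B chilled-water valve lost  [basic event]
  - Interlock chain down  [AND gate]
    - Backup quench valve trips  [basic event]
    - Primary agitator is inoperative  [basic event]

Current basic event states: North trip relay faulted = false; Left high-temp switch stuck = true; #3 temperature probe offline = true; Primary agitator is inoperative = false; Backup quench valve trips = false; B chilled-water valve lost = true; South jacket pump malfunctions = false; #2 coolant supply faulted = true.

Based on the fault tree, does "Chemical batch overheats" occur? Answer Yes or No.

Yes

Temperature loop unavailable [OR]: South jacket pump malfunctions=not, North trip relay faulted=not → no input occurs → does not occur.
Cooling jacket inoperative [AND]: Left high-temp switch stuck=occurs, #2 coolant supply faulted=occurs → all inputs occur → occurs.
Quench path fails [AND]: Cooling jacket inoperative=occurs, #3 temperature probe offline=occurs, B chilled-water valve lost=occurs → all inputs occur → occurs.
Interlock chain down [AND]: Backup quench valve trips=not, Primary agitator is inoperative=not → not all inputs occur → does not occur.
Chemical batch overheats [OR]: Temperature loop unavailable=not, Quench path fails=occurs, Interlock chain down=not → at least one input occurs → occurs.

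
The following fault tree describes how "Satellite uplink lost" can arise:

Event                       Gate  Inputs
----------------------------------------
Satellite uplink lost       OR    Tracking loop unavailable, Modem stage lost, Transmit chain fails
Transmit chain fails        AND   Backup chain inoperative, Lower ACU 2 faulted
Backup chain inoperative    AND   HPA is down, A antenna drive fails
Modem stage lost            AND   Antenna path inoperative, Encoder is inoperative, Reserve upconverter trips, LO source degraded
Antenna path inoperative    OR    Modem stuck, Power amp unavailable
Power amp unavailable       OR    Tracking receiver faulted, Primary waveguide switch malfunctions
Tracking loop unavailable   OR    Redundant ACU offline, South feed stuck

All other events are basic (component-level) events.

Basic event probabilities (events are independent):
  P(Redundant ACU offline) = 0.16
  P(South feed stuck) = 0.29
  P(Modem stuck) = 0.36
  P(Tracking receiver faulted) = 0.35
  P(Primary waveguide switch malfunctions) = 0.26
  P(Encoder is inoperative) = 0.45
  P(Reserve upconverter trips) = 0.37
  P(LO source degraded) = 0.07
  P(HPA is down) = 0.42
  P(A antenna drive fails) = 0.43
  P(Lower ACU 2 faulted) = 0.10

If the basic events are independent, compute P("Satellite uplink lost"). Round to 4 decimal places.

0.4191

P(Tracking loop unavailable) [OR] = 1 − (1−0.16) × (1−0.29) = 0.403600
P(Power amp unavailable) [OR] = 1 − (1−0.35) × (1−0.26) = 0.519000
P(Antenna path inoperative) [OR] = 1 − (1−0.36) × (1−0.519000) = 0.692160
P(Modem stage lost) [AND] = 0.692160 × 0.45 × 0.37 × 0.07 = 0.008067
P(Backup chain inoperative) [AND] = 0.42 × 0.43 = 0.180600
P(Transmit chain fails) [AND] = 0.180600 × 0.10 = 0.018060
P(Satellite uplink lost) [OR] = 1 − (1−0.403600) × (1−0.008067) × (1−0.018060) = 0.419095
Rounded to 4 decimal places: P(Satellite uplink lost) ≈ 0.4191.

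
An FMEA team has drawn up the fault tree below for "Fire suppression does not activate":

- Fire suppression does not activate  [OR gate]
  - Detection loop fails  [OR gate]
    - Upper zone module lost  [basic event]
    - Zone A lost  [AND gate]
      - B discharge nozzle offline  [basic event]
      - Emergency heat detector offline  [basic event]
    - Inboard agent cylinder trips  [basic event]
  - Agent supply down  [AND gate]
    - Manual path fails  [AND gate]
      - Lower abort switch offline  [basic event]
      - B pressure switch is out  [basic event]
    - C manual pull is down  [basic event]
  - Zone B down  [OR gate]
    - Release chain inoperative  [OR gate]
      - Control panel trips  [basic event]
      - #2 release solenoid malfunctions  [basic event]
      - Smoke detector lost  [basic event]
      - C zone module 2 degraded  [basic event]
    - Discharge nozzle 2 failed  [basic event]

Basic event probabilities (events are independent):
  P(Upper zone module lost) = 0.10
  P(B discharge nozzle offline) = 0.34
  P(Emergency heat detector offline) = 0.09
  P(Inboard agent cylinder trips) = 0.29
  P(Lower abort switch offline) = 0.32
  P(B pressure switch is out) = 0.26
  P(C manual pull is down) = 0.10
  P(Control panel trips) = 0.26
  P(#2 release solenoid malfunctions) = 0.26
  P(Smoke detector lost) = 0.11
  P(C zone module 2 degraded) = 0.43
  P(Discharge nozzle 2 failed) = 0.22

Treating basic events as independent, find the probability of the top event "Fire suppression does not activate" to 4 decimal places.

0.8669

P(Zone A lost) [AND] = 0.34 × 0.09 = 0.030600
P(Detection loop fails) [OR] = 1 − (1−0.10) × (1−0.030600) × (1−0.29) = 0.380553
P(Manual path fails) [AND] = 0.32 × 0.26 = 0.083200
P(Agent supply down) [AND] = 0.083200 × 0.10 = 0.008320
P(Release chain inoperative) [OR] = 1 − (1−0.26) × (1−0.26) × (1−0.11) × (1−0.43) = 0.722203
P(Zone B down) [OR] = 1 − (1−0.722203) × (1−0.22) = 0.783318
P(Fire suppression does not activate) [OR] = 1 − (1−0.380553) × (1−0.008320) × (1−0.783318) = 0.866894
Rounded to 4 decimal places: P(Fire suppression does not activate) ≈ 0.8669.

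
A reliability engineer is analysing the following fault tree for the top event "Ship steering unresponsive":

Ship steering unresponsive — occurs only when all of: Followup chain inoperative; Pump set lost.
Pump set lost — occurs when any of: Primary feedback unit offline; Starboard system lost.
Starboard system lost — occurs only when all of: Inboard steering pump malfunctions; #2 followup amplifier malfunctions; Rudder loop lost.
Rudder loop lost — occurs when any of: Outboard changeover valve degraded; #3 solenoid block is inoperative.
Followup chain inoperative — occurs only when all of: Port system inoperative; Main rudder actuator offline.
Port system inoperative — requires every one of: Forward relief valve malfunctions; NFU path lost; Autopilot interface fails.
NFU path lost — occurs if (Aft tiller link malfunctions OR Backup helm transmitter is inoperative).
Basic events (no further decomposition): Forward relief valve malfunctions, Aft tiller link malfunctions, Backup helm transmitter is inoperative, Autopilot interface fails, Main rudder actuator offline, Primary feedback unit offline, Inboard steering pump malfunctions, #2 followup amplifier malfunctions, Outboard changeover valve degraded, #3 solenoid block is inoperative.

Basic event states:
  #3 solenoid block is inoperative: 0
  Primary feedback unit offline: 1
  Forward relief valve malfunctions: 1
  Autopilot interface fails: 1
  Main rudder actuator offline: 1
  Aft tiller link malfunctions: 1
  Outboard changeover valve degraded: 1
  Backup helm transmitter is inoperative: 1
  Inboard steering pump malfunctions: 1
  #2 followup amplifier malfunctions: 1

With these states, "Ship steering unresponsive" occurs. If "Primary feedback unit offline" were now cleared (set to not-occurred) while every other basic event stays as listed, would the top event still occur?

Counterfactual: set "Primary feedback unit offline" to not occurred.
NFU path lost [OR]: Aft tiller link malfunctions=occurs, Backup helm transmitter is inoperative=occurs → at least one input occurs → occurs.
Port system inoperative [AND]: Forward relief valve malfunctions=occurs, NFU path lost=occurs, Autopilot interface fails=occurs → all inputs occur → occurs.
Followup chain inoperative [AND]: Port system inoperative=occurs, Main rudder actuator offline=occurs → all inputs occur → occurs.
Rudder loop lost [OR]: Outboard changeover valve degraded=occurs, #3 solenoid block is inoperative=not → at least one input occurs → occurs.
Starboard system lost [AND]: Inboard steering pump malfunctions=occurs, #2 followup amplifier malfunctions=occurs, Rudder loop lost=occurs → all inputs occur → occurs.
Pump set lost [OR]: Primary feedback unit offline=not, Starboard system lost=occurs → at least one input occurs → occurs.
Ship steering unresponsive [AND]: Followup chain inoperative=occurs, Pump set lost=occurs → all inputs occur → occurs.

Yes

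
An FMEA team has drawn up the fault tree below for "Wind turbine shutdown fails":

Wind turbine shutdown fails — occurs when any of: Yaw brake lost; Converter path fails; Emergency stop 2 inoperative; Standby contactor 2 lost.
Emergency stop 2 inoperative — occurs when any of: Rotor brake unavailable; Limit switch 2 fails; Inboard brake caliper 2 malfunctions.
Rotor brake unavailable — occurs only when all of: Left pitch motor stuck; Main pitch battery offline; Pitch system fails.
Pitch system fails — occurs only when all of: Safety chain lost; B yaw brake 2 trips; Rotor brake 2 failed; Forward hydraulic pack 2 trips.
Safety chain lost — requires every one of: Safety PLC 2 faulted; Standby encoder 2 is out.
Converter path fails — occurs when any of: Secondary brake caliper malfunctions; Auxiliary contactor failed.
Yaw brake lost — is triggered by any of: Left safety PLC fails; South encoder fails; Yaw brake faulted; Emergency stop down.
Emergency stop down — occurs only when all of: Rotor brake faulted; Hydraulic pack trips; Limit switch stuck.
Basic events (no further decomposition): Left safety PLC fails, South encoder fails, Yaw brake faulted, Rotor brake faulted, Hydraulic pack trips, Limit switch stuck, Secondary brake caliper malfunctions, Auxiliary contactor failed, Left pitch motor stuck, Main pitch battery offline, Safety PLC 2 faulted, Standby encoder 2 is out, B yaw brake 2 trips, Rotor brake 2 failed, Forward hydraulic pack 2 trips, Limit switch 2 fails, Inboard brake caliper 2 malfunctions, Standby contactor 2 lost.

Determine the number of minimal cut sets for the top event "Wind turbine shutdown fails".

10

Emergency stop down [AND]: one cut set from each child combined → 1 × 1 × 1 = 1 cut set(s).
Yaw brake lost [OR]: union of children's cut sets → 4 cut set(s).
Converter path fails [OR]: union of children's cut sets → 2 cut set(s).
Safety chain lost [AND]: one cut set from each child combined → 1 × 1 = 1 cut set(s).
Pitch system fails [AND]: one cut set from each child combined → 1 × 1 × 1 × 1 = 1 cut set(s).
Rotor brake unavailable [AND]: one cut set from each child combined → 1 × 1 × 1 = 1 cut set(s).
Emergency stop 2 inoperative [OR]: union of children's cut sets → 3 cut set(s).
Wind turbine shutdown fails [OR]: union of children's cut sets → 10 cut set(s).
Minimal cut sets: {Left safety PLC fails}; {South encoder fails}; {Yaw brake faulted}; {Hydraulic pack trips, Limit switch stuck, Rotor brake faulted}; {Secondary brake caliper malfunctions}; {Auxiliary contactor failed}; {B yaw brake 2 trips, Forward hydraulic pack 2 trips, Left pitch motor stuck, Main pitch battery offline, Rotor brake 2 failed, Safety PLC 2 faulted, Standby encoder 2 is out}; {Limit switch 2 fails}; {Inboard brake caliper 2 malfunctions}; {Standby contactor 2 lost}.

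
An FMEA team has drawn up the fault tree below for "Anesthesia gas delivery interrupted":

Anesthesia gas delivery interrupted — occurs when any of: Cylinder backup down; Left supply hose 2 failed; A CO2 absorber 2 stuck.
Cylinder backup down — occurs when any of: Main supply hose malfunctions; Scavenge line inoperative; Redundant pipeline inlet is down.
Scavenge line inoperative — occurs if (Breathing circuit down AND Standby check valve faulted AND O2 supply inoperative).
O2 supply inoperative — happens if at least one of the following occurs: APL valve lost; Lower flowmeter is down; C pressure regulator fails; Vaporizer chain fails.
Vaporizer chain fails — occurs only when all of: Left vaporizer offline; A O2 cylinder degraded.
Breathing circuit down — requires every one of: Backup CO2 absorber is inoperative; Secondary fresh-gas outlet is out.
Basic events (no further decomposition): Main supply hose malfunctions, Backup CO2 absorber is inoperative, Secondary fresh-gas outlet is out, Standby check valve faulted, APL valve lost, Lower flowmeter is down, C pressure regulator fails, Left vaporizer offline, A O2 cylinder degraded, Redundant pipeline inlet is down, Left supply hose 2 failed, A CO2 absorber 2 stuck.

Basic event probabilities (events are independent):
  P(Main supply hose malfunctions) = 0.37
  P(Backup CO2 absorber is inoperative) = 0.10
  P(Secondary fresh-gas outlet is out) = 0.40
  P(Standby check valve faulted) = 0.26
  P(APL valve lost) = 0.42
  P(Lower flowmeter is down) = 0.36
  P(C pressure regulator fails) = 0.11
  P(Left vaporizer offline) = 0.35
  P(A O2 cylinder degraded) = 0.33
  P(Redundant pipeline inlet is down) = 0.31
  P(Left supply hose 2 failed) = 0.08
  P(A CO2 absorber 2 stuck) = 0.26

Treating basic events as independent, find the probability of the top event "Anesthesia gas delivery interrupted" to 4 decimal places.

0.7062

P(Breathing circuit down) [AND] = 0.10 × 0.40 = 0.040000
P(Vaporizer chain fails) [AND] = 0.35 × 0.33 = 0.115500
P(O2 supply inoperative) [OR] = 1 − (1−0.42) × (1−0.36) × (1−0.11) × (1−0.115500) = 0.707790
P(Scavenge line inoperative) [AND] = 0.040000 × 0.26 × 0.707790 = 0.007361
P(Cylinder backup down) [OR] = 1 − (1−0.37) × (1−0.007361) × (1−0.31) = 0.568500
P(Anesthesia gas delivery interrupted) [OR] = 1 − (1−0.568500) × (1−0.08) × (1−0.26) = 0.706235
Rounded to 4 decimal places: P(Anesthesia gas delivery interrupted) ≈ 0.7062.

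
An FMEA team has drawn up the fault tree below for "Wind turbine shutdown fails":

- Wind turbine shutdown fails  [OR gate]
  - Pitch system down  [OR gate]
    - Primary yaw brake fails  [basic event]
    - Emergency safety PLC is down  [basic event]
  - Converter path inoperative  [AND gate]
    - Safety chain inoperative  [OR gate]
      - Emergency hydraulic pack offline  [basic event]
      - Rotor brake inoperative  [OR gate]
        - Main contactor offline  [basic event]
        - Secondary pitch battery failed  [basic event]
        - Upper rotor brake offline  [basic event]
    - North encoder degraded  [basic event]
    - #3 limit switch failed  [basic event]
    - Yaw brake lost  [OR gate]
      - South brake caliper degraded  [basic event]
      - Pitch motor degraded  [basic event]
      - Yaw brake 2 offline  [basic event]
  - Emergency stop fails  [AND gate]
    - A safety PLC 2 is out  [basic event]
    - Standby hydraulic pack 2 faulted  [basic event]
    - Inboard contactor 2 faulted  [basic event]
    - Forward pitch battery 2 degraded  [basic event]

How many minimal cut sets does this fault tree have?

Pitch system down [OR]: union of children's cut sets → 2 cut set(s).
Rotor brake inoperative [OR]: union of children's cut sets → 3 cut set(s).
Safety chain inoperative [OR]: union of children's cut sets → 4 cut set(s).
Yaw brake lost [OR]: union of children's cut sets → 3 cut set(s).
Converter path inoperative [AND]: one cut set from each child combined → 4 × 1 × 1 × 3 = 12 cut set(s).
Emergency stop fails [AND]: one cut set from each child combined → 1 × 1 × 1 × 1 = 1 cut set(s).
Wind turbine shutdown fails [OR]: union of children's cut sets → 15 cut set(s).

15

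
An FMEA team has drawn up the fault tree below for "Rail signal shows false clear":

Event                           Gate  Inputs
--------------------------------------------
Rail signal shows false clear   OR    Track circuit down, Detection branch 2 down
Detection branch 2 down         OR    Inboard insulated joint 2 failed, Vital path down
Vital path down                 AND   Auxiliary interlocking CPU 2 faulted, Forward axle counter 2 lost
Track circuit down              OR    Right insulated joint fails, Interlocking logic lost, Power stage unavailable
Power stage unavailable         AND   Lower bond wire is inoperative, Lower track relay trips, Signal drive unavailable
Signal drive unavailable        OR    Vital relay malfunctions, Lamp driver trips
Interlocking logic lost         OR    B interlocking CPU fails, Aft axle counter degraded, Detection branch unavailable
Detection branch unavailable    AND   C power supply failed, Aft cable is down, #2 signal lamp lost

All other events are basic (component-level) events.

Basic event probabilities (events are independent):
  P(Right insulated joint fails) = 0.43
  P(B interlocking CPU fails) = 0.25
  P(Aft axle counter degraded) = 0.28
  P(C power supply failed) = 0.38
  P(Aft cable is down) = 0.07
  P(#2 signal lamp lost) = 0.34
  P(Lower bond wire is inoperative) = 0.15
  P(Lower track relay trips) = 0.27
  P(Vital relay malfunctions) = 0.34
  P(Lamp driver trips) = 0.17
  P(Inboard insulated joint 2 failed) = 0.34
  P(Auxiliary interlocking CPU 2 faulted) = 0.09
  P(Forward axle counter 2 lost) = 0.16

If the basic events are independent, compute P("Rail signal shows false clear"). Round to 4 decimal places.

0.8052

P(Detection branch unavailable) [AND] = 0.38 × 0.07 × 0.34 = 0.009044
P(Interlocking logic lost) [OR] = 1 − (1−0.25) × (1−0.28) × (1−0.009044) = 0.464884
P(Signal drive unavailable) [OR] = 1 − (1−0.34) × (1−0.17) = 0.452200
P(Power stage unavailable) [AND] = 0.15 × 0.27 × 0.452200 = 0.018314
P(Track circuit down) [OR] = 1 − (1−0.43) × (1−0.464884) × (1−0.018314) = 0.700570
P(Vital path down) [AND] = 0.09 × 0.16 = 0.014400
P(Detection branch 2 down) [OR] = 1 − (1−0.34) × (1−0.014400) = 0.349504
P(Rail signal shows false clear) [OR] = 1 − (1−0.700570) × (1−0.349504) = 0.805222
Rounded to 4 decimal places: P(Rail signal shows false clear) ≈ 0.8052.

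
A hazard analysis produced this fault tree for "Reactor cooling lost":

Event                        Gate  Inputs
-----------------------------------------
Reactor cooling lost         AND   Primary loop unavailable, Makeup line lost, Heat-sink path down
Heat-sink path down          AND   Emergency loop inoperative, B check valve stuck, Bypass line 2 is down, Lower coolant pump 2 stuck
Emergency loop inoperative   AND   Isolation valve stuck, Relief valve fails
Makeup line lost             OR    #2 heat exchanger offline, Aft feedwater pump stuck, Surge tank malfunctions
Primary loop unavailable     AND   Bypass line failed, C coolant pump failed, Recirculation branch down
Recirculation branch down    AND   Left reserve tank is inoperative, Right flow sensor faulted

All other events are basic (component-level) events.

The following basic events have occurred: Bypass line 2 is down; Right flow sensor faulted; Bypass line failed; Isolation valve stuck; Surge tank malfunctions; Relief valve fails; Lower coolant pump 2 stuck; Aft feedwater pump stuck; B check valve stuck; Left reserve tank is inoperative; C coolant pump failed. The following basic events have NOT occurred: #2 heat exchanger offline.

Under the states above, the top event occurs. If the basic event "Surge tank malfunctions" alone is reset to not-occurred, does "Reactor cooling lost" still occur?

Counterfactual: set "Surge tank malfunctions" to not occurred.
Recirculation branch down [AND]: Left reserve tank is inoperative=occurs, Right flow sensor faulted=occurs → all inputs occur → occurs.
Primary loop unavailable [AND]: Bypass line failed=occurs, C coolant pump failed=occurs, Recirculation branch down=occurs → all inputs occur → occurs.
Makeup line lost [OR]: #2 heat exchanger offline=not, Aft feedwater pump stuck=occurs, Surge tank malfunctions=not → at least one input occurs → occurs.
Emergency loop inoperative [AND]: Isolation valve stuck=occurs, Relief valve fails=occurs → all inputs occur → occurs.
Heat-sink path down [AND]: Emergency loop inoperative=occurs, B check valve stuck=occurs, Bypass line 2 is down=occurs, Lower coolant pump 2 stuck=occurs → all inputs occur → occurs.
Reactor cooling lost [AND]: Primary loop unavailable=occurs, Makeup line lost=occurs, Heat-sink path down=occurs → all inputs occur → occurs.

Yes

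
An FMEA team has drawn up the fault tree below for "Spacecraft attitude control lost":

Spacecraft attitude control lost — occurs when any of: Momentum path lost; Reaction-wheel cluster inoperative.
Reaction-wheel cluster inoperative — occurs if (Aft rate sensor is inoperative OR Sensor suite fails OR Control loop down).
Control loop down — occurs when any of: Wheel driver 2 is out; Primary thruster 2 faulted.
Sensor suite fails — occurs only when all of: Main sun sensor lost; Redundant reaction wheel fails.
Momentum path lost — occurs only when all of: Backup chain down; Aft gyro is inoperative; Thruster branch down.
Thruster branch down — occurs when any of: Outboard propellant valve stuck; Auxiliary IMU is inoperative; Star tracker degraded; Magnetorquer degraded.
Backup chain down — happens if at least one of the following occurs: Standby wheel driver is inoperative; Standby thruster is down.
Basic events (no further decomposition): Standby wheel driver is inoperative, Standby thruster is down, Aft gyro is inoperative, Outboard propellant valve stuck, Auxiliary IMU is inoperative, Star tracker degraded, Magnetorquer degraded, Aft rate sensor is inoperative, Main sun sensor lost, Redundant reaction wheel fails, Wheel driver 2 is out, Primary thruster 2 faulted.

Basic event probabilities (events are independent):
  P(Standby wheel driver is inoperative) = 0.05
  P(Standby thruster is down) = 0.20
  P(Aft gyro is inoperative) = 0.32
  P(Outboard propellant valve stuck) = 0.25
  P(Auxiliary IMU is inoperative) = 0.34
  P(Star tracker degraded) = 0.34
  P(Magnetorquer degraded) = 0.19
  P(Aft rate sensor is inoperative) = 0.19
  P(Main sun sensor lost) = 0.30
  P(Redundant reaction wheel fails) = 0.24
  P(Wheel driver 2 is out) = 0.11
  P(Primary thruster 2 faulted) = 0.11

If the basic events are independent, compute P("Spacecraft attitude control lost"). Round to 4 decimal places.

0.4382

P(Backup chain down) [OR] = 1 − (1−0.05) × (1−0.20) = 0.240000
P(Thruster branch down) [OR] = 1 − (1−0.25) × (1−0.34) × (1−0.34) × (1−0.19) = 0.735373
P(Momentum path lost) [AND] = 0.240000 × 0.32 × 0.735373 = 0.056477
P(Sensor suite fails) [AND] = 0.30 × 0.24 = 0.072000
P(Control loop down) [OR] = 1 − (1−0.11) × (1−0.11) = 0.207900
P(Reaction-wheel cluster inoperative) [OR] = 1 − (1−0.19) × (1−0.072000) × (1−0.207900) = 0.404594
P(Spacecraft attitude control lost) [OR] = 1 − (1−0.056477) × (1−0.404594) = 0.438221
Rounded to 4 decimal places: P(Spacecraft attitude control lost) ≈ 0.4382.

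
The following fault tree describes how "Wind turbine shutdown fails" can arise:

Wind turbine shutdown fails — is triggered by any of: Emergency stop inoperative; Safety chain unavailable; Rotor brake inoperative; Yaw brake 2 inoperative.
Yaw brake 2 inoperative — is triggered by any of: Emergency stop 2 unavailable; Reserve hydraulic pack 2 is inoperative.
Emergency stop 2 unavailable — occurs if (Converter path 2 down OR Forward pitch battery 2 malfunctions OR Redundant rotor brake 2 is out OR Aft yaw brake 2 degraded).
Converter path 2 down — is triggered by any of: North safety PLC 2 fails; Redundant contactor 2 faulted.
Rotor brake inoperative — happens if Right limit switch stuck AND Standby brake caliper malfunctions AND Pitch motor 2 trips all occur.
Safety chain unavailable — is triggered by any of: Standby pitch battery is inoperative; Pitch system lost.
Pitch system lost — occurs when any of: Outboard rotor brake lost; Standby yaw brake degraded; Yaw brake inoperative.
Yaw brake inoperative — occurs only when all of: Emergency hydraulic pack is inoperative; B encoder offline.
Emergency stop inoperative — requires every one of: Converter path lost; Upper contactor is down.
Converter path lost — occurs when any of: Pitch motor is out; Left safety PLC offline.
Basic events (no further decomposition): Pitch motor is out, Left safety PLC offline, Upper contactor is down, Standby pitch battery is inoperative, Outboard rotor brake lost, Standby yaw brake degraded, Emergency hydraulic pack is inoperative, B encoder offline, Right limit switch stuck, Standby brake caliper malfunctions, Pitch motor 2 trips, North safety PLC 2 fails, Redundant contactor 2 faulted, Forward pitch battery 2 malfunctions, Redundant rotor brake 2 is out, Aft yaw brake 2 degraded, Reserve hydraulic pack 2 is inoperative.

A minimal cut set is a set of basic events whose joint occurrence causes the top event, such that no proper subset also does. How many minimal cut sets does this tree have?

13

Converter path lost [OR]: union of children's cut sets → 2 cut set(s).
Emergency stop inoperative [AND]: one cut set from each child combined → 2 × 1 = 2 cut set(s).
Yaw brake inoperative [AND]: one cut set from each child combined → 1 × 1 = 1 cut set(s).
Pitch system lost [OR]: union of children's cut sets → 3 cut set(s).
Safety chain unavailable [OR]: union of children's cut sets → 4 cut set(s).
Rotor brake inoperative [AND]: one cut set from each child combined → 1 × 1 × 1 = 1 cut set(s).
Converter path 2 down [OR]: union of children's cut sets → 2 cut set(s).
Emergency stop 2 unavailable [OR]: union of children's cut sets → 5 cut set(s).
Yaw brake 2 inoperative [OR]: union of children's cut sets → 6 cut set(s).
Wind turbine shutdown fails [OR]: union of children's cut sets → 13 cut set(s).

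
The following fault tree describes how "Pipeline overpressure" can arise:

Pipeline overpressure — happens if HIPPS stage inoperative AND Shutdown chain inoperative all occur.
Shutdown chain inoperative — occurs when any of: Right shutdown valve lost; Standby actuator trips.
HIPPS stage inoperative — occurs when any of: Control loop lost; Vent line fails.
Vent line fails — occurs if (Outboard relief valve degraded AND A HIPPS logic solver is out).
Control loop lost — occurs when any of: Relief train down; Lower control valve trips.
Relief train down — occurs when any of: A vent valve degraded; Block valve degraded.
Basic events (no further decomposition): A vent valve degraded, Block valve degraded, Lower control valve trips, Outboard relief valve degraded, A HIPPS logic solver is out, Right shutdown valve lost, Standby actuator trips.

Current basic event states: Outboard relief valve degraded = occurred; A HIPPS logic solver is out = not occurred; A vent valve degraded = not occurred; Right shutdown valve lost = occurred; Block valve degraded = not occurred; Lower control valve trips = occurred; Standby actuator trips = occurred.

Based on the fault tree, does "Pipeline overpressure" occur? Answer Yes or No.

Relief train down [OR]: A vent valve degraded=not, Block valve degraded=not → no input occurs → does not occur.
Control loop lost [OR]: Relief train down=not, Lower control valve trips=occurs → at least one input occurs → occurs.
Vent line fails [AND]: Outboard relief valve degraded=occurs, A HIPPS logic solver is out=not → not all inputs occur → does not occur.
HIPPS stage inoperative [OR]: Control loop lost=occurs, Vent line fails=not → at least one input occurs → occurs.
Shutdown chain inoperative [OR]: Right shutdown valve lost=occurs, Standby actuator trips=occurs → at least one input occurs → occurs.
Pipeline overpressure [AND]: HIPPS stage inoperative=occurs, Shutdown chain inoperative=occurs → all inputs occur → occurs.

Yes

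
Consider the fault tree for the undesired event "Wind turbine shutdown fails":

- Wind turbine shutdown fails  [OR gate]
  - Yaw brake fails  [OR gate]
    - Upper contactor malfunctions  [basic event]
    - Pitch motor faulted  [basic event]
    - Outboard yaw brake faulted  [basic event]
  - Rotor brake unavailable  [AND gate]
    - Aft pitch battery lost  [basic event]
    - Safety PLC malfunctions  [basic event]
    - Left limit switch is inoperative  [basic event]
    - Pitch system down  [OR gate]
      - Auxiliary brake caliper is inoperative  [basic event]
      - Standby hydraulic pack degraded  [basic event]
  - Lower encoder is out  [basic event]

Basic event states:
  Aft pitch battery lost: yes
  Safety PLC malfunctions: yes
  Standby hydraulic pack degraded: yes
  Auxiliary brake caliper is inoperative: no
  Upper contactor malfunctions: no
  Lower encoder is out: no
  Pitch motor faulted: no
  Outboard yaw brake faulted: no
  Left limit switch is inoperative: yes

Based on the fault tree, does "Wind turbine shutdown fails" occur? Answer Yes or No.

Yes

Yaw brake fails [OR]: Upper contactor malfunctions=not, Pitch motor faulted=not, Outboard yaw brake faulted=not → no input occurs → does not occur.
Pitch system down [OR]: Auxiliary brake caliper is inoperative=not, Standby hydraulic pack degraded=occurs → at least one input occurs → occurs.
Rotor brake unavailable [AND]: Aft pitch battery lost=occurs, Safety PLC malfunctions=occurs, Left limit switch is inoperative=occurs, Pitch system down=occurs → all inputs occur → occurs.
Wind turbine shutdown fails [OR]: Yaw brake fails=not, Rotor brake unavailable=occurs, Lower encoder is out=not → at least one input occurs → occurs.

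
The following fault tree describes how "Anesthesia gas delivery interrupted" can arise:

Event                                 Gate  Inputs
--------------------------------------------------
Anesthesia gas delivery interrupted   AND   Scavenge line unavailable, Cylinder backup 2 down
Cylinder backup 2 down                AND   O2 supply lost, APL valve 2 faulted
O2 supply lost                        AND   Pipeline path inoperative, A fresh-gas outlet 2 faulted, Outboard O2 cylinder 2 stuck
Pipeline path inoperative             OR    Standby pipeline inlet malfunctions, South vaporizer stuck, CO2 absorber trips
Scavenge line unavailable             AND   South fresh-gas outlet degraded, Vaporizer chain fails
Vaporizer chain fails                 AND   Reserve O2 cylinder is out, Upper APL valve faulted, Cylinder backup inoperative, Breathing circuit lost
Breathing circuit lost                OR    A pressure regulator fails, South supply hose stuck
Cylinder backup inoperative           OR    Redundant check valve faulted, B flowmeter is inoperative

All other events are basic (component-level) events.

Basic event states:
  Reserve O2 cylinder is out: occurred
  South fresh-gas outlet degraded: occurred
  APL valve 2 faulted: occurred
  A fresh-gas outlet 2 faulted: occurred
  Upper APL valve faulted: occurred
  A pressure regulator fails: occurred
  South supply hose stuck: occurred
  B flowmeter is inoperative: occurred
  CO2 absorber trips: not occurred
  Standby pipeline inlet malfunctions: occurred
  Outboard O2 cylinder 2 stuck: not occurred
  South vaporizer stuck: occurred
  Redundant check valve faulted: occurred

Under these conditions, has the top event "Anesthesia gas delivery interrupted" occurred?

No

Cylinder backup inoperative [OR]: Redundant check valve faulted=occurs, B flowmeter is inoperative=occurs → at least one input occurs → occurs.
Breathing circuit lost [OR]: A pressure regulator fails=occurs, South supply hose stuck=occurs → at least one input occurs → occurs.
Vaporizer chain fails [AND]: Reserve O2 cylinder is out=occurs, Upper APL valve faulted=occurs, Cylinder backup inoperative=occurs, Breathing circuit lost=occurs → all inputs occur → occurs.
Scavenge line unavailable [AND]: South fresh-gas outlet degraded=occurs, Vaporizer chain fails=occurs → all inputs occur → occurs.
Pipeline path inoperative [OR]: Standby pipeline inlet malfunctions=occurs, South vaporizer stuck=occurs, CO2 absorber trips=not → at least one input occurs → occurs.
O2 supply lost [AND]: Pipeline path inoperative=occurs, A fresh-gas outlet 2 faulted=occurs, Outboard O2 cylinder 2 stuck=not → not all inputs occur → does not occur.
Cylinder backup 2 down [AND]: O2 supply lost=not, APL valve 2 faulted=occurs → not all inputs occur → does not occur.
Anesthesia gas delivery interrupted [AND]: Scavenge line unavailable=occurs, Cylinder backup 2 down=not → not all inputs occur → does not occur.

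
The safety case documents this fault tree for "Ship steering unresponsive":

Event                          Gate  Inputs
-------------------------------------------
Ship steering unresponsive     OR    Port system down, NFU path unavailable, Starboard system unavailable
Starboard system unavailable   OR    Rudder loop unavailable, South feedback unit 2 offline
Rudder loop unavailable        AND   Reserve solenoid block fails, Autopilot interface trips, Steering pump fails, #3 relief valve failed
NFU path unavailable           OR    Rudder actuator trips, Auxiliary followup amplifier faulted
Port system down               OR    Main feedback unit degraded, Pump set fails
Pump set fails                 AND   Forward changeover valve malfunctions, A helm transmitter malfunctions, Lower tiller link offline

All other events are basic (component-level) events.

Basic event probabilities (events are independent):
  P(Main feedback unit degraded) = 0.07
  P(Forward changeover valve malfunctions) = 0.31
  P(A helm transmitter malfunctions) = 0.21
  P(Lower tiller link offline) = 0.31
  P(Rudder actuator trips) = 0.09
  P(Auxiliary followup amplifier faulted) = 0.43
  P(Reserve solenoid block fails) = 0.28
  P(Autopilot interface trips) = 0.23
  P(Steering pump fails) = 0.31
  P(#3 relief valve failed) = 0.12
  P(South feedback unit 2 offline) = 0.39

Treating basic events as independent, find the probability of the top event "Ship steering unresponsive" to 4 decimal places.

P(Pump set fails) [AND] = 0.31 × 0.21 × 0.31 = 0.020181
P(Port system down) [OR] = 1 − (1−0.07) × (1−0.020181) = 0.088768
P(NFU path unavailable) [OR] = 1 − (1−0.09) × (1−0.43) = 0.481300
P(Rudder loop unavailable) [AND] = 0.28 × 0.23 × 0.31 × 0.12 = 0.002396
P(Starboard system unavailable) [OR] = 1 − (1−0.002396) × (1−0.39) = 0.391462
P(Ship steering unresponsive) [OR] = 1 − (1−0.088768) × (1−0.481300) × (1−0.391462) = 0.712371
Rounded to 4 decimal places: P(Ship steering unresponsive) ≈ 0.7124.

0.7124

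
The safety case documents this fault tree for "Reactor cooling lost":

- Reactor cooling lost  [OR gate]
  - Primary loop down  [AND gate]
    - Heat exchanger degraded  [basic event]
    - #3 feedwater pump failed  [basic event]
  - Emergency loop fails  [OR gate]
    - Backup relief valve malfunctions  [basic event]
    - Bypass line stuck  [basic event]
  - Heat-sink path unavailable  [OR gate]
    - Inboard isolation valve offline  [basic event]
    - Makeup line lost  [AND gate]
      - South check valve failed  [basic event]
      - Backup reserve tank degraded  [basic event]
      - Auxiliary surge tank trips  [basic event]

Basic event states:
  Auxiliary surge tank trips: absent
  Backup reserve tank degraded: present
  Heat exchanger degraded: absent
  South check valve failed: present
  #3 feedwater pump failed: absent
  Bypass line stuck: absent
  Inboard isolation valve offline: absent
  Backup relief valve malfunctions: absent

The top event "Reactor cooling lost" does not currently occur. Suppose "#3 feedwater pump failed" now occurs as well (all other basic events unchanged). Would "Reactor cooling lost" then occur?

Counterfactual: set "#3 feedwater pump failed" to occurred.
Primary loop down [AND]: Heat exchanger degraded=not, #3 feedwater pump failed=occurs → not all inputs occur → does not occur.
Emergency loop fails [OR]: Backup relief valve malfunctions=not, Bypass line stuck=not → no input occurs → does not occur.
Makeup line lost [AND]: South check valve failed=occurs, Backup reserve tank degraded=occurs, Auxiliary surge tank trips=not → not all inputs occur → does not occur.
Heat-sink path unavailable [OR]: Inboard isolation valve offline=not, Makeup line lost=not → no input occurs → does not occur.
Reactor cooling lost [OR]: Primary loop down=not, Emergency loop fails=not, Heat-sink path unavailable=not → no input occurs → does not occur.

No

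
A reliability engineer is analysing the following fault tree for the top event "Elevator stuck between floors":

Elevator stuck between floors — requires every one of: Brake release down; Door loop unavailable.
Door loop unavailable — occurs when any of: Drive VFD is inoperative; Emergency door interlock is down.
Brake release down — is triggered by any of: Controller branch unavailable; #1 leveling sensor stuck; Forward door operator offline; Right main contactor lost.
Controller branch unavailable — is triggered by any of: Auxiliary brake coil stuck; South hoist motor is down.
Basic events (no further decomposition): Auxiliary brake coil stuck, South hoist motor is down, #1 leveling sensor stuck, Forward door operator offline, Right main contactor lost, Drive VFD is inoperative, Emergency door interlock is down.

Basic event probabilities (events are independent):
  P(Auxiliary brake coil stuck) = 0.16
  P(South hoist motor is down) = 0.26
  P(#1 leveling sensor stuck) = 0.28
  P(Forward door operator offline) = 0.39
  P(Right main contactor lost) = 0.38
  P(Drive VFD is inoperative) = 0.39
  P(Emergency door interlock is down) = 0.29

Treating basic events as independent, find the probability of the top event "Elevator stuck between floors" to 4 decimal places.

0.4709

P(Controller branch unavailable) [OR] = 1 − (1−0.16) × (1−0.26) = 0.378400
P(Brake release down) [OR] = 1 − (1−0.378400) × (1−0.28) × (1−0.39) × (1−0.38) = 0.830736
P(Door loop unavailable) [OR] = 1 − (1−0.39) × (1−0.29) = 0.566900
P(Elevator stuck between floors) [AND] = 0.830736 × 0.566900 = 0.470944
Rounded to 4 decimal places: P(Elevator stuck between floors) ≈ 0.4709.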